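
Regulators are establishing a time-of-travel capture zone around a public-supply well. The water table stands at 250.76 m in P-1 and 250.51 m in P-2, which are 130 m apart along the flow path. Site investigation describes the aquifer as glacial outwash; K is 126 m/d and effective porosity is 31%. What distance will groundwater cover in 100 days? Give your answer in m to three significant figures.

Hydraulic gradient i = (250.76 − 250.51) / 130 = 0.25 / 130 = 0.001923
Specific discharge q = 126 × 0.001923 = 0.2423 m/d
Average linear velocity = 0.2423 / 0.31 = 0.7816 m/d
L = v × T = 0.7816 × 100 = 78.16 m

78.2 m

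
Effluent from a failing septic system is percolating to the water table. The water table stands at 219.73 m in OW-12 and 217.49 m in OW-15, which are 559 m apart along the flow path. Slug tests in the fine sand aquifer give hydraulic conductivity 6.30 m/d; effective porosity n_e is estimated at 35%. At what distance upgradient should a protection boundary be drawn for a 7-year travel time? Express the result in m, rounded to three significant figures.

Hydraulic gradient i = (219.73 − 217.49) / 559 = 2.24 / 559 = 0.004007
Specific discharge q = 6.30 × 0.004007 = 0.02525 m/d
Average linear velocity = 0.02525 / 0.35 = 0.07213 m/d
T = 7 yr × 365 = 2555 d
L = v × T = 0.07213 × 2555 = 184.3 m

184 m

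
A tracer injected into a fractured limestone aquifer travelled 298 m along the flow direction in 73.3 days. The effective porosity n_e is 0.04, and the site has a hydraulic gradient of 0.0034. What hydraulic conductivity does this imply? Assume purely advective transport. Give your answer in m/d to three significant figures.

v = L / t = 298 / 73.3 = 4.065 m/d
K = v · n / i = 4.065 × 0.04 / 0.0034 = 47.8 m/d

47.8 m/d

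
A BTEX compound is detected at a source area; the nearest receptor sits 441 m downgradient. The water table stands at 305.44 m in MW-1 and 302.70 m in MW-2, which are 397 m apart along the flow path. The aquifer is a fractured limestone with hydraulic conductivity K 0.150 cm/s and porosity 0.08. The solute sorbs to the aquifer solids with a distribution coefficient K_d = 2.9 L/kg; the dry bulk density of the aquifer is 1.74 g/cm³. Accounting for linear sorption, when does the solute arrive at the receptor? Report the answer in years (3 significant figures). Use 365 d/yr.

6.92 years

Hydraulic gradient i = (305.44 − 302.70) / 397 = 2.74 / 397 = 0.006902
K = 0.150 cm/s × 864 = 129.6 m/d
q = Ki = 129.6 × 0.006902 = 0.8945 m/d
v = Ki/n = 129.6·0.006902/0.08 = 11.18 m/d
Retardation R = 1 + ρ_b·K_d/n = 1 + 1.74×2.9/0.08 = 64.08
Contaminant velocity v_c = v/R = 11.18/64.08 = 0.1745 m/d
t = L/v_c = 441/0.1745 = 2527 d
   = 2527/365 = 6.92 yr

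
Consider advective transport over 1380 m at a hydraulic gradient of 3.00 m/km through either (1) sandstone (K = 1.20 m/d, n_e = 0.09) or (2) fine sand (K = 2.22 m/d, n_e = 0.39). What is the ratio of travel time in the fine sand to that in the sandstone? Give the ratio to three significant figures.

Unit 1 (sandstone): v = 1.20×0.0030/0.09 = 0.04000 m/d, t = 1380/0.04000 = 34500 d
Unit 2 (fine sand): v = 2.22×0.0030/0.39 = 0.01708 m/d, t = 1380/0.01708 = 80810 d
t(fine sand) / t(sandstone) = 80810/34500 = 2.34

2.34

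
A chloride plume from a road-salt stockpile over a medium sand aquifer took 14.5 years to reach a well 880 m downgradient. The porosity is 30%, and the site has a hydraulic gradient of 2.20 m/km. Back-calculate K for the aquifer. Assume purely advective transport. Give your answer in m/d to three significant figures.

22.7 m/d

t = 14.5 years = 5293 d
v = L / t = 880 / 5293 = 0.1663 m/d
K = v · n / i = 0.1663 × 0.30 / 0.0022 = 22.7 m/d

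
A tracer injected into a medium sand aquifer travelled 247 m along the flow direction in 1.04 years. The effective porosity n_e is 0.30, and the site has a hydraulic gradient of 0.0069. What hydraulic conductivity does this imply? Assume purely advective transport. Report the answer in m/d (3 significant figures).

28.3 m/d

t = 1.04 years = 379.6 d
v = L / t = 247 / 379.6 = 0.6507 m/d
K = v · n / i = 0.6507 × 0.30 / 0.0069 = 28.3 m/d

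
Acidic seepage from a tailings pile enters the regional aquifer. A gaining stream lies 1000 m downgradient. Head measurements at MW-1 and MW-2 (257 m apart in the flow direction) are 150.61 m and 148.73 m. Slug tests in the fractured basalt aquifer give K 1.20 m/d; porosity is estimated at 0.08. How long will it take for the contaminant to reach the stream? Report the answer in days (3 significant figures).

9110 days

Hydraulic gradient i = (150.61 − 148.73) / 257 = 1.88 / 257 = 0.007315
Specific discharge q = 1.20 × 0.007315 = 0.008778 m/d
v = Ki/n = 1.20·0.007315/0.08 = 0.1097 m/d
t = L / v = 1000 / 0.1097 = 9113 d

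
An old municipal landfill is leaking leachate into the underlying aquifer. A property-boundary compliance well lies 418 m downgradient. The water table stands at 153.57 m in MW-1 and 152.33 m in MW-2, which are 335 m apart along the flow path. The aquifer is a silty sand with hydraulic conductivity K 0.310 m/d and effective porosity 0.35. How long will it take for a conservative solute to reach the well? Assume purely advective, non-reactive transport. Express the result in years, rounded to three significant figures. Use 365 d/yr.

Hydraulic gradient i = (153.57 − 152.33) / 335 = 1.24 / 335 = 0.003701
q = Ki = 0.310 × 0.003701 = 0.001147 m/d
Average linear velocity = 0.001147 / 0.35 = 0.003278 m/d
t = L / v = 418 / 0.003278 = 127500 d
   = 127500 / 365 = 349 yr

349 years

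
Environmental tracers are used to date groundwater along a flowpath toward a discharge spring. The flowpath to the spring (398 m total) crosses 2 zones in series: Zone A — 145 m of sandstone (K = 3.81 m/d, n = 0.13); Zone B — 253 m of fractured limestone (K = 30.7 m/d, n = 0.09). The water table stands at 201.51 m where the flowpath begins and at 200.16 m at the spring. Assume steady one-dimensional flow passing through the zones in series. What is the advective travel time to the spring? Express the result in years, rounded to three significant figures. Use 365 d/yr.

3.91 years

Total head drop ΔH = 201.51 − 200.16 = 1.35 m
Steady 1-D flow in series ⇒ the Darcy flux q is identical in every zone and the zone head losses add (resistances L/K in series).
Σ(L/K) = 145/3.81 + 253/30.7 = 38.06 + 8.241 = 46.30 d
q = ΔH / Σ(L/K) = 1.35 / 46.30 = 0.02916 m/d (same in every zone)
Zone A: v = q/n = 0.02916/0.13 = 0.2243 m/d → t_A = 145/0.2243 = 646.5 d
Zone B: v = q/n = 0.02916/0.09 = 0.3240 m/d → t_B = 253/0.3240 = 780.9 d
Total t = 646.5 + 780.9 = 1427 d
   = 1427 / 365 = 3.91 yr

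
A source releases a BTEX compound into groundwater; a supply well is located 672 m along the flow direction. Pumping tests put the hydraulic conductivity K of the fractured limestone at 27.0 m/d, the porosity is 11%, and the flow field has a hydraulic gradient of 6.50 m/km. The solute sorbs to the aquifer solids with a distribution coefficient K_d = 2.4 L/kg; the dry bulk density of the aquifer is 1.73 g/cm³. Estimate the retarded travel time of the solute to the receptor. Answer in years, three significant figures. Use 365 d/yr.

q = Ki = 27.0 × 0.0065 = 0.1755 m/d
Average linear velocity = 0.1755 / 0.11 = 1.595 m/d
Retardation R = 1 + ρ_b·K_d/n = 1 + 1.73×2.4/0.11 = 38.75
Contaminant velocity v_c = v/R = 1.595/38.75 = 0.04118 m/d
t = L/v_c = 672/0.04118 = 16320 d
   = 16320/365 = 44.7 yr

44.7 years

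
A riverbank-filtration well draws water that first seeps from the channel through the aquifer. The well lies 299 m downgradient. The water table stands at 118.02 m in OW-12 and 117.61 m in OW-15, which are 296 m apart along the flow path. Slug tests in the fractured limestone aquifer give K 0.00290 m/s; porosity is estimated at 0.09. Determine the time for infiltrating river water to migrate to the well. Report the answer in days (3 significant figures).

Hydraulic gradient i = (118.02 − 117.61) / 296 = 0.41 / 296 = 0.001385
K = 0.00290 m/s × 86400 s/d = 250.6 m/d
Specific discharge q = 250.6 × 0.001385 = 0.3471 m/d
v = Ki/n = 250.6·0.001385/0.09 = 3.856 m/d
t = L / v = 299 / 3.856 = 77.54 d

77.5 days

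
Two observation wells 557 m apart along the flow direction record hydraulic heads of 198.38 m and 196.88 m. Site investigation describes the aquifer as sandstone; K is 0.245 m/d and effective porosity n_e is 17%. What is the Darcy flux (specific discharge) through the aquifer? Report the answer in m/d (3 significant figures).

6.60e-4 m/d

Hydraulic gradient i = (198.38 − 196.88) / 557 = 1.50 / 557 = 0.002693
Specific discharge q = 0.245 × 0.002693 = 6.598e-4 m/d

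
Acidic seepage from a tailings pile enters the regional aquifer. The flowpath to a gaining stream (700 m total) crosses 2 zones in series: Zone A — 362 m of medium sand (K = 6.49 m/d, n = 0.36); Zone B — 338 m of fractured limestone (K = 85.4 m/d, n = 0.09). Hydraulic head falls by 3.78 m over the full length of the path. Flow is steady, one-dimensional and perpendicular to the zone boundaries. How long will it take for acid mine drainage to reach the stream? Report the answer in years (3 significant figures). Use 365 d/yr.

6.96 years

Continuity: the same q passes through each zone, so ΔH = q·Σ(L_j/K_j) — the zones act as resistances in series.
Σ(L/K) = 362/6.49 + 338/85.4 = 55.78 + 3.958 = 59.74 d
q = ΔH / Σ(L/K) = 3.78 / 59.74 = 0.06328 m/d (same in every zone)
Zone A: v = q/n = 0.06328/0.36 = 0.1758 m/d → t_A = 362/0.1758 = 2059 d
Zone B: v = q/n = 0.06328/0.09 = 0.7031 m/d → t_B = 338/0.7031 = 480.7 d
Total t = 2059 + 480.7 = 2540 d
   = 2540 / 365 = 6.96 yr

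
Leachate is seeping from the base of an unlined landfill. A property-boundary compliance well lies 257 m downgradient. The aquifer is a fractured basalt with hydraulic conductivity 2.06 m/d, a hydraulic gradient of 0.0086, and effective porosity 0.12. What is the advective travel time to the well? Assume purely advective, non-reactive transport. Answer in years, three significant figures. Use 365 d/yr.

4.77 years

Darcy flux q = K·i = 2.06 × 0.0086 = 0.01772 m/d
v_s = q/n_e = 0.01772/0.12 = 0.1476 m/d
t = L / v = 257 / 0.1476 = 1741 d
   = 1741 / 365 = 4.77 yr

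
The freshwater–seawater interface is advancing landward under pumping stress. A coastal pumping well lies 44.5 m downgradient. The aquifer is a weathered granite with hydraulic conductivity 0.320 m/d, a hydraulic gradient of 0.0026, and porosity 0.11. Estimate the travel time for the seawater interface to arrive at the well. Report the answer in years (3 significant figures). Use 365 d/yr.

Specific discharge q = 0.320 × 0.0026 = 8.320e-4 m/d
Seepage velocity v = q / n = 8.320e-4 / 0.11 = 0.007564 m/d
t = L / v = 44.5 / 0.007564 = 5883 d
   = 5883 / 365 = 16.1 yr

16.1 years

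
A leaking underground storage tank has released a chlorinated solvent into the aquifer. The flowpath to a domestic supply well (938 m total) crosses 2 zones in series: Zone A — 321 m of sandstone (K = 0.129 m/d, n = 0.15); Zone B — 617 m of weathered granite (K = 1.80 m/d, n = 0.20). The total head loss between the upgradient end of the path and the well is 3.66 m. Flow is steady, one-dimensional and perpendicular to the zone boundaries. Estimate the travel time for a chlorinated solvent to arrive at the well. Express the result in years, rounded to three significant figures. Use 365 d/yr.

Continuity: the same q passes through each zone, so ΔH = q·Σ(L_j/K_j) — the zones act as resistances in series.
Σ(L/K) = 321/0.129 + 617/1.80 = 2488 + 342.8 = 2831 d
q = ΔH / Σ(L/K) = 3.66 / 2831 = 0.001293 m/d (same in every zone)
Zone A: v = q/n = 0.001293/0.15 = 0.008618 m/d → t_A = 321/0.008618 = 37250 d
Zone B: v = q/n = 0.001293/0.20 = 0.006464 m/d → t_B = 617/0.006464 = 95450 d
Total t = 37250 + 95450 = 132700 d
   = 132700 / 365 = 364 yr

364 years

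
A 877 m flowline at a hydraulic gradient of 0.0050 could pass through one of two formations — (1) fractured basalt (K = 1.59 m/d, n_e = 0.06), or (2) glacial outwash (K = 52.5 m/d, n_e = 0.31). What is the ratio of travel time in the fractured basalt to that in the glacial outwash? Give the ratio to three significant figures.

Unit 1 (fractured basalt): v = 1.59×0.0050/0.06 = 0.1325 m/d, t = 877/0.1325 = 6619 d
Unit 2 (glacial outwash): v = 52.5×0.0050/0.31 = 0.8468 m/d, t = 877/0.8468 = 1036 d
t(fractured basalt) / t(glacial outwash) = 6619/1036 = 6.39

6.39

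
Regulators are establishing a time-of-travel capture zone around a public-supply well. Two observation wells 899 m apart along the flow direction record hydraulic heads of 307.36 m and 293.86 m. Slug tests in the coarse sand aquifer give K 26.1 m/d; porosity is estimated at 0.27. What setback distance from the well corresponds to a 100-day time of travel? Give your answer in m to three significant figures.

Hydraulic gradient i = (307.36 − 293.86) / 899 = 13.50 / 899 = 0.01502
Specific discharge q = 26.1 × 0.01502 = 0.3919 m/d
v_s = q/n_e = 0.3919/0.27 = 1.452 m/d
L = v × T = 1.452 × 100 = 145.2 m

145 m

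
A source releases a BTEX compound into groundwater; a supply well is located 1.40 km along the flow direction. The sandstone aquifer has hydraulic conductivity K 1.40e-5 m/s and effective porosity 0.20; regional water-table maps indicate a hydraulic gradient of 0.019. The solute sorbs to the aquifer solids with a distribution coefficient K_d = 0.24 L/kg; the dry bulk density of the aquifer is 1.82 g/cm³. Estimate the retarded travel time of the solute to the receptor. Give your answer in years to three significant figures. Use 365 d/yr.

106 years

K = 1.40e-5 m/s × 86400 s/d = 1.210 m/d
q = Ki = 1.210 × 0.019 = 0.02298 m/d
v_s = q/n_e = 0.02298/0.20 = 0.1149 m/d
Retardation R = 1 + ρ_b·K_d/n = 1 + 1.82×0.24/0.20 = 3.184
Contaminant velocity v_c = v/R = 0.1149/3.184 = 0.03609 m/d
L = 1.40 km = 1400 m
t = L/v_c = 1400/0.03609 = 38790 d
   = 38790/365 = 106 yr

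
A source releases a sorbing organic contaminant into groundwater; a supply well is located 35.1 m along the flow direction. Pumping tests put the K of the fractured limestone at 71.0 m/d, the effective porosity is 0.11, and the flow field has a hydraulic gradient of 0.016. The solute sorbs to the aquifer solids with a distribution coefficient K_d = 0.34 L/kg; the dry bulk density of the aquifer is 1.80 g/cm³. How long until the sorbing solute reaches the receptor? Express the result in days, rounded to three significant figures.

22.3 days

q = Ki = 71.0 × 0.016 = 1.136 m/d
Average linear velocity = 1.136 / 0.11 = 10.33 m/d
Retardation R = 1 + ρ_b·K_d/n = 1 + 1.80×0.34/0.11 = 6.564
Contaminant velocity v_c = v/R = 10.33/6.564 = 1.573 m/d
t = L/v_c = 35.1/1.573 = 22.31 d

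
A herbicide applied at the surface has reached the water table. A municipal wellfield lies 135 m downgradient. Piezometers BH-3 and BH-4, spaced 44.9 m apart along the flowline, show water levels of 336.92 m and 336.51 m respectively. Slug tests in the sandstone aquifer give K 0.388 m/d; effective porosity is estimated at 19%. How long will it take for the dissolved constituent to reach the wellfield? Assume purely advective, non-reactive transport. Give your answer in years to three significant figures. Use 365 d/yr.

19.8 years

Hydraulic gradient i = (336.92 − 336.51) / 44.9 = 0.41 / 44.9 = 0.009131
Specific discharge q = 0.388 × 0.009131 = 0.003543 m/d
Seepage velocity v = q / n = 0.003543 / 0.19 = 0.01865 m/d
t = L / v = 135 / 0.01865 = 7240 d
   = 7240 / 365 = 19.8 yr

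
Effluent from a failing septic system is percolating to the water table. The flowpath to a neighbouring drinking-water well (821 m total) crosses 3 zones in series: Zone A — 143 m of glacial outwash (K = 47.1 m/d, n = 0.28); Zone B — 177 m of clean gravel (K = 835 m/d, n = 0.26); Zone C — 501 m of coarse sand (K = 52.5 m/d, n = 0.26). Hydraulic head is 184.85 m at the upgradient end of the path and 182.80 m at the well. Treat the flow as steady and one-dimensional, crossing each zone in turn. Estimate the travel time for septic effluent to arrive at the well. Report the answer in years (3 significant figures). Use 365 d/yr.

3.70 years

Total head drop ΔH = 184.85 − 182.80 = 2.05 m
Steady 1-D flow in series ⇒ the Darcy flux q is identical in every zone and the zone head losses add (resistances L/K in series).
Σ(L/K) = 143/47.1 + 177/835 + 501/52.5 = 3.036 + 0.2120 + 9.543 = 12.79 d
q = ΔH / Σ(L/K) = 2.05 / 12.79 = 0.1603 m/d (same in every zone)
Zone A: v = q/n = 0.1603/0.28 = 0.5724 m/d → t_A = 143/0.5724 = 249.8 d
Zone B: v = q/n = 0.1603/0.26 = 0.6164 m/d → t_B = 177/0.6164 = 287.1 d
Zone C: v = q/n = 0.1603/0.26 = 0.6164 m/d → t_C = 501/0.6164 = 812.8 d
Total t = 249.8 + 287.1 + 812.8 = 1350 d
   = 1350 / 365 = 3.70 yr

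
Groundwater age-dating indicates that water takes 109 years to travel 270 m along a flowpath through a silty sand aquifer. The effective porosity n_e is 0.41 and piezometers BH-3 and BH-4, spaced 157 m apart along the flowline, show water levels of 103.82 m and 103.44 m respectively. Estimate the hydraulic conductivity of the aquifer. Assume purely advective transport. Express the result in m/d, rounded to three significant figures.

Hydraulic gradient i = (103.82 − 103.44) / 157 = 0.38 / 157 = 0.002420
t = 109 years = 39790 d
v = L / t = 270 / 39790 = 0.006786 m/d
K = v · n / i = 0.006786 × 0.41 / 0.002420 = 1.15 m/d

1.15 m/d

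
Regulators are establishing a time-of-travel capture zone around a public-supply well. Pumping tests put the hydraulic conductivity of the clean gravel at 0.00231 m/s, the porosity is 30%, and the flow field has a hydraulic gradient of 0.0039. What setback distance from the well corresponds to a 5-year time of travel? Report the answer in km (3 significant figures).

K = 0.00231 m/s × 86400 s/d = 199.6 m/d
Specific discharge q = 199.6 × 0.0039 = 0.7784 m/d
v = Ki/n = 199.6·0.0039/0.30 = 2.595 m/d
T = 5 yr × 365 = 1825 d
L = v × T = 2.595 × 1825 = 4735 m
   = 4.74 km

4.74 km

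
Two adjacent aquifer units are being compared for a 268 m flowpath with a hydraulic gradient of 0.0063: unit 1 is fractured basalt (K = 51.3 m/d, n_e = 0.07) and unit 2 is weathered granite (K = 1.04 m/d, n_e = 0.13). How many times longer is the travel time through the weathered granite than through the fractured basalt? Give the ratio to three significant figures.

Unit 1 (fractured basalt): v = 51.3×0.0063/0.07 = 4.617 m/d, t = 268/4.617 = 58.05 d
Unit 2 (weathered granite): v = 1.04×0.0063/0.13 = 0.05040 m/d, t = 268/0.05040 = 5317 d
t(weathered granite) / t(fractured basalt) = 5317/58.05 = 91.6

91.6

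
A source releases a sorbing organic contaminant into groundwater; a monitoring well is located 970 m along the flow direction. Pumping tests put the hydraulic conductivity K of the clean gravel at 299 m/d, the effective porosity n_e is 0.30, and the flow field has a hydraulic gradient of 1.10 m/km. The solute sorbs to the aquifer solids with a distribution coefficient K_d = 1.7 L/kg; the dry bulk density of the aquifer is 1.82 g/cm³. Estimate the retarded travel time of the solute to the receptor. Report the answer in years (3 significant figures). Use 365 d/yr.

27.4 years

Specific discharge q = 299 × 0.0011 = 0.3289 m/d
v = Ki/n = 299·0.0011/0.30 = 1.096 m/d
Retardation R = 1 + ρ_b·K_d/n = 1 + 1.82×1.7/0.30 = 11.31
Contaminant velocity v_c = v/R = 1.096/11.31 = 0.09691 m/d
t = L/v_c = 970/0.09691 = 10010 d
   = 10010/365 = 27.4 yr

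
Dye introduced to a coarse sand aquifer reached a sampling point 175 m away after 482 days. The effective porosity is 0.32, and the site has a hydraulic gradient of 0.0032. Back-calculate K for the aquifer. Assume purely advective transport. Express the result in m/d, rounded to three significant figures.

36.3 m/d

v = L / t = 175 / 482 = 0.3631 m/d
K = v · n / i = 0.3631 × 0.32 / 0.0032 = 36.3 m/d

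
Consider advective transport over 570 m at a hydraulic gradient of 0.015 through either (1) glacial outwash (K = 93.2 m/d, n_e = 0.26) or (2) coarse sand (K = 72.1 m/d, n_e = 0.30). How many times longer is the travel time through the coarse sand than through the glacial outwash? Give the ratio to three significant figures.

Unit 1 (glacial outwash): v = 93.2×0.015/0.26 = 5.377 m/d, t = 570/5.377 = 106.0 d
Unit 2 (coarse sand): v = 72.1×0.015/0.30 = 3.605 m/d, t = 570/3.605 = 158.1 d
t(coarse sand) / t(glacial outwash) = 158.1/106.0 = 1.49

1.49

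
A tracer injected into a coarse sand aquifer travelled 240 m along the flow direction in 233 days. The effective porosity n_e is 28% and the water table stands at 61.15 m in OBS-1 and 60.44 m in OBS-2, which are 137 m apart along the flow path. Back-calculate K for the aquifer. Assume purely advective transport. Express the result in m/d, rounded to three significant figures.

Hydraulic gradient i = (61.15 − 60.44) / 137 = 0.71 / 137 = 0.005182
v = L / t = 240 / 233 = 1.030 m/d
K = v · n / i = 1.030 × 0.28 / 0.005182 = 55.7 m/d

55.7 m/d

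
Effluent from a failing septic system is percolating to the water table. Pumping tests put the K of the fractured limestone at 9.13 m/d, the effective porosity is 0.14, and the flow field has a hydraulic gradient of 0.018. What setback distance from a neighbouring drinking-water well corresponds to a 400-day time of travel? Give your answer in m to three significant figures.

470 m

q = Ki = 9.13 × 0.018 = 0.1643 m/d
v = Ki/n = 9.13·0.018/0.14 = 1.174 m/d
L = v × T = 1.174 × 400 = 469.5 m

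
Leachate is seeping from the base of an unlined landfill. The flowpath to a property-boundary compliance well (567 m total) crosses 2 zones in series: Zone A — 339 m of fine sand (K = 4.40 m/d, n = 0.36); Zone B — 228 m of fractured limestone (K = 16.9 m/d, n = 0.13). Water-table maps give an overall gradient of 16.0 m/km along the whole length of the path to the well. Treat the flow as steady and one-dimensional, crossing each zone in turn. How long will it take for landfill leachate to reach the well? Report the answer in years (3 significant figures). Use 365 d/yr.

4.15 years

For zones in series the flux q is common to all zones; the equivalent conductivity is the harmonic (thickness-weighted) mean, K_eq = L_total / Σ(L_j/K_j).
Σ(L/K) = 339/4.40 + 228/16.9 = 77.05 + 13.49 = 90.54 d
K_eq = L_total / Σ(L/K) = 567 / 90.54 = 6.263 m/d
q = K_eq · i = 6.263 × 0.016 = 0.1002 m/d (same in every zone)
Zone A: v = q/n = 0.1002/0.36 = 0.2783 m/d → t_A = 339/0.2783 = 1218 d
Zone B: v = q/n = 0.1002/0.13 = 0.7708 m/d → t_B = 228/0.7708 = 295.8 d
Total t = 1218 + 295.8 = 1514 d
   = 1514 / 365 = 4.15 yr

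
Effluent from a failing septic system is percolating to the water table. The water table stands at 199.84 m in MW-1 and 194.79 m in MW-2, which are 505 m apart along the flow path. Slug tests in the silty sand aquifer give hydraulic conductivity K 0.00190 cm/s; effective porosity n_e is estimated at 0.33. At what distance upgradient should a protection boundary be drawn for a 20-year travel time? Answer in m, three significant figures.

363 m

Hydraulic gradient i = (199.84 − 194.79) / 505 = 5.05 / 505 = 0.01000
K = 0.00190 cm/s × 864 = 1.642 m/d
q = Ki = 1.642 × 0.01000 = 0.01642 m/d
Average linear velocity = 0.01642 / 0.33 = 0.04975 m/d
T = 20 yr × 365 = 7300 d
L = v × T = 0.04975 × 7300 = 363.1 m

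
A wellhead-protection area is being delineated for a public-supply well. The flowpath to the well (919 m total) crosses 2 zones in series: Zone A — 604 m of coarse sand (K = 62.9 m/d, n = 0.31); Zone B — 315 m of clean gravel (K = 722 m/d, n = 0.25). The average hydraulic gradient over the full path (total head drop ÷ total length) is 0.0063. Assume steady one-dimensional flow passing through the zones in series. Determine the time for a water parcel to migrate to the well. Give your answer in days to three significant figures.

Steady 1-D flow in series ⇒ the Darcy flux q is identical in every zone and the zone head losses add (resistances L/K in series).
Σ(L/K) = 604/62.9 + 315/722 = 9.603 + 0.4363 = 10.04 d
K_eq = L_total / Σ(L/K) = 919 / 10.04 = 91.54 m/d
q = K_eq · i = 91.54 × 0.0063 = 0.5767 m/d (same in every zone)
Zone A: v = q/n = 0.5767/0.31 = 1.860 m/d → t_A = 604/1.860 = 324.7 d
Zone B: v = q/n = 0.5767/0.25 = 2.307 m/d → t_B = 315/2.307 = 136.5 d
Total t = 324.7 + 136.5 = 461.2 d

461 days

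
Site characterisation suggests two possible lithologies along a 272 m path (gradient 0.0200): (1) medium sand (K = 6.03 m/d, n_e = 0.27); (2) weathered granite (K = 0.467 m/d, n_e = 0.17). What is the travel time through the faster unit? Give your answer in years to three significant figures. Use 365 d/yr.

Unit 1 (medium sand): v = 6.03×0.020/0.27 = 0.4467 m/d, t = 272/0.4467 = 609.0 d
Unit 2 (weathered granite): v = 0.467×0.020/0.17 = 0.05494 m/d, t = 272/0.05494 = 4951 d
Faster: 609.0 d / 365 = 1.67 yr

1.67 years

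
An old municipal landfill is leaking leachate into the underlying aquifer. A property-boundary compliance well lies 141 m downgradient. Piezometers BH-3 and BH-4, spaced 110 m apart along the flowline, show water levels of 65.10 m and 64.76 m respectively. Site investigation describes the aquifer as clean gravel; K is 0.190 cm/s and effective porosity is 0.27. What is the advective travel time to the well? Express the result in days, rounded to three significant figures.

Hydraulic gradient i = (65.10 − 64.76) / 110 = 0.34 / 110 = 0.003091
K = 0.190 cm/s × 864 = 164.2 m/d
q = Ki = 164.2 × 0.003091 = 0.5074 m/d
v = Ki/n = 164.2·0.003091/0.27 = 1.879 m/d
t = L / v = 141 / 1.879 = 75.03 d

75.0 days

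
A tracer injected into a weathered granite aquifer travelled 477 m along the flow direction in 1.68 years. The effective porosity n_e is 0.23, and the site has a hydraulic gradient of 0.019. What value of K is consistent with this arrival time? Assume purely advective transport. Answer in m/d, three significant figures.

t = 1.68 years = 613.2 d
v = L / t = 477 / 613.2 = 0.7779 m/d
K = v · n / i = 0.7779 × 0.23 / 0.019 = 9.42 m/d

9.42 m/d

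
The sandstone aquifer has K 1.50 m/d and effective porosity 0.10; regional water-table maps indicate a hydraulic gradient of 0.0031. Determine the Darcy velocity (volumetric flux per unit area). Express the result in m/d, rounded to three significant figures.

0.00465 m/d

Specific discharge q = 1.50 × 0.0031 = 0.004650 m/d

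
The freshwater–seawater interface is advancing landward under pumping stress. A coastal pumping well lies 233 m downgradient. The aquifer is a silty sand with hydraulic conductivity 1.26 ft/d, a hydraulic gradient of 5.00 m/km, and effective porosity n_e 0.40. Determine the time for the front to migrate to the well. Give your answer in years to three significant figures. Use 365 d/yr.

133 years

K = 1.26 ft/d × 0.3048 = 0.3840 m/d
Specific discharge q = 0.3840 × 0.0050 = 0.001920 m/d
v = Ki/n = 0.3840·0.0050/0.40 = 0.004801 m/d
t = L / v = 233 / 0.004801 = 48540 d
   = 48540 / 365 = 133 yr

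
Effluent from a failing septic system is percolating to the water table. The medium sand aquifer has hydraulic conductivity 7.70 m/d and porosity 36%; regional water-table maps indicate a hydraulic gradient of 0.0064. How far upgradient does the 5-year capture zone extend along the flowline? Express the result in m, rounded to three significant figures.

250 m

q = Ki = 7.70 × 0.0064 = 0.04928 m/d
v = Ki/n = 7.70·0.0064/0.36 = 0.1369 m/d
T = 5 yr × 365 = 1825 d
L = v × T = 0.1369 × 1825 = 249.8 m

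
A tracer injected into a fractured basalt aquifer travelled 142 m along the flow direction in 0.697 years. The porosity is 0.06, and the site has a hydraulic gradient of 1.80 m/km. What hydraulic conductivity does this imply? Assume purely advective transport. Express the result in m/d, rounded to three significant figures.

t = 0.697 years = 254.4 d
v = L / t = 142 / 254.4 = 0.5582 m/d
K = v · n / i = 0.5582 × 0.06 / 0.0018 = 18.6 m/d

18.6 m/d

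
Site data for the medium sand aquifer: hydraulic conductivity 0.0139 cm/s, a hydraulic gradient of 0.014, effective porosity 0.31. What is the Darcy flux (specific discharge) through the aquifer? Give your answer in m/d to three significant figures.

0.168 m/d

K = 0.0139 cm/s × 864 = 12.01 m/d
Darcy flux q = K·i = 12.01 × 0.014 = 0.1681 m/d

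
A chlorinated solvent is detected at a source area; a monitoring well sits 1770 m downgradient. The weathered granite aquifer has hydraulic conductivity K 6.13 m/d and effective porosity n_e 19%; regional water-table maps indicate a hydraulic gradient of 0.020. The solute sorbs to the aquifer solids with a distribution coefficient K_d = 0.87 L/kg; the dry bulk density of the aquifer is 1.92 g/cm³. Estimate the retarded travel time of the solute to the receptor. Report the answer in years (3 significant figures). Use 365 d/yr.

73.6 years

Darcy flux q = K·i = 6.13 × 0.020 = 0.1226 m/d
Seepage velocity v = q / n = 0.1226 / 0.19 = 0.6453 m/d
Retardation R = 1 + ρ_b·K_d/n = 1 + 1.92×0.87/0.19 = 9.792
Contaminant velocity v_c = v/R = 0.6453/9.792 = 0.06590 m/d
t = L/v_c = 1770/0.06590 = 26860 d
   = 26860/365 = 73.6 yr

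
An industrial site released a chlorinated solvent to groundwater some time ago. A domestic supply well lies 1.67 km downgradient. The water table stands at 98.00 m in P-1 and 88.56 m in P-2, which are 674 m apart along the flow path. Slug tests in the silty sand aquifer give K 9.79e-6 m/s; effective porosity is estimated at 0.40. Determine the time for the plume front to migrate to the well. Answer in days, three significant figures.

Hydraulic gradient i = (98.00 − 88.56) / 674 = 9.44 / 674 = 0.01401
K = 9.79e-6 m/s × 86400 s/d = 0.8459 m/d
Darcy flux q = K·i = 0.8459 × 0.01401 = 0.01185 m/d
Average linear velocity = 0.01185 / 0.40 = 0.02962 m/d
L = 1.67 km = 1670 m
t = L / v = 1670 / 0.02962 = 56390 d

56400 days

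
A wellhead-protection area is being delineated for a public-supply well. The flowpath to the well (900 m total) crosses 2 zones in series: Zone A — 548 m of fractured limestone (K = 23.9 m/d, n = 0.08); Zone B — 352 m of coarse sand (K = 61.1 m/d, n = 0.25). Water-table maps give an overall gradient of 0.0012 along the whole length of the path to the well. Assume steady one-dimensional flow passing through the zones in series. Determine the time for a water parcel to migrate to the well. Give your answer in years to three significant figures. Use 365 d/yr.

For zones in series the flux q is common to all zones; the equivalent conductivity is the harmonic (thickness-weighted) mean, K_eq = L_total / Σ(L_j/K_j).
Σ(L/K) = 548/23.9 + 352/61.1 = 22.93 + 5.761 = 28.69 d
K_eq = L_total / Σ(L/K) = 900 / 28.69 = 31.37 m/d
q = K_eq · i = 31.37 × 0.0012 = 0.03764 m/d (same in every zone)
Zone A: v = q/n = 0.03764/0.08 = 0.4705 m/d → t_A = 548/0.4705 = 1165 d
Zone B: v = q/n = 0.03764/0.25 = 0.1506 m/d → t_B = 352/0.1506 = 2338 d
Total t = 1165 + 2338 = 3502 d
   = 3502 / 365 = 9.60 yr

9.60 years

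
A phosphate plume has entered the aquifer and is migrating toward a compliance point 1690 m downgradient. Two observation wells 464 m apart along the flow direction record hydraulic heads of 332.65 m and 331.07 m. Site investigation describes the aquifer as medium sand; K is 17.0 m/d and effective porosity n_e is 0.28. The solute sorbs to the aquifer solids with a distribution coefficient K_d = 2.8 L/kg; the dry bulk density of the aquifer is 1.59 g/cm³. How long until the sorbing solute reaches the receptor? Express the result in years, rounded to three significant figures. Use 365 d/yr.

Hydraulic gradient i = (332.65 − 331.07) / 464 = 1.58 / 464 = 0.003405
q = Ki = 17.0 × 0.003405 = 0.05789 m/d
Average linear velocity = 0.05789 / 0.28 = 0.2067 m/d
Retardation R = 1 + ρ_b·K_d/n = 1 + 1.59×2.8/0.28 = 16.90
Contaminant velocity v_c = v/R = 0.2067/16.90 = 0.01223 m/d
t = L/v_c = 1690/0.01223 = 138100 d
   = 138100/365 = 378 yr

378 years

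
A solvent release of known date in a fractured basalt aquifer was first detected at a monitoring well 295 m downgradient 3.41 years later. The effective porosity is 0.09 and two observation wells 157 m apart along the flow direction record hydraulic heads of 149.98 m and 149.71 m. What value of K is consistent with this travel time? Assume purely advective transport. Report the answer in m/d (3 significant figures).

Hydraulic gradient i = (149.98 − 149.71) / 157 = 0.27 / 157 = 0.001720
t = 3.41 years = 1245 d
v = L / t = 295 / 1245 = 0.2370 m/d
K = v · n / i = 0.2370 × 0.09 / 0.001720 = 12.4 m/d

12.4 m/d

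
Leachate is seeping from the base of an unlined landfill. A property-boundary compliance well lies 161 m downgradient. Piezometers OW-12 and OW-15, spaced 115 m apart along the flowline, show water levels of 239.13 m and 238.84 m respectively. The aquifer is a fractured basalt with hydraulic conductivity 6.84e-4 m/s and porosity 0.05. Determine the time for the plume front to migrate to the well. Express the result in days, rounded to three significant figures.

Hydraulic gradient i = (239.13 − 238.84) / 115 = 0.29 / 115 = 0.002522
K = 6.84e-4 m/s × 86400 s/d = 59.10 m/d
Specific discharge q = 59.10 × 0.002522 = 0.1490 m/d
Seepage velocity v = q / n = 0.1490 / 0.05 = 2.981 m/d
t = L / v = 161 / 2.981 = 54.02 d

54.0 days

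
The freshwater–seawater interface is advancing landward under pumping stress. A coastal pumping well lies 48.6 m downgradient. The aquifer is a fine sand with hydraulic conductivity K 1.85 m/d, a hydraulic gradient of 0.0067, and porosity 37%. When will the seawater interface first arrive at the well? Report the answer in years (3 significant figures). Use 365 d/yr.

Darcy flux q = K·i = 1.85 × 0.0067 = 0.01240 m/d
Seepage velocity v = q / n = 0.01240 / 0.37 = 0.03350 m/d
t = L / v = 48.6 / 0.03350 = 1451 d
   = 1451 / 365 = 3.97 yr

3.97 years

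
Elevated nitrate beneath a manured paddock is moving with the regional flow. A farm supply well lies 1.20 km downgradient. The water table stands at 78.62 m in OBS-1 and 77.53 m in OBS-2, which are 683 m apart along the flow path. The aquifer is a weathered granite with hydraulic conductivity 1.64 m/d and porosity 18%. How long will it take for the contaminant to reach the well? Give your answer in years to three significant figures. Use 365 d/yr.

226 years

Hydraulic gradient i = (78.62 − 77.53) / 683 = 1.09 / 683 = 0.001596
Specific discharge q = 1.64 × 0.001596 = 0.002617 m/d
v_s = q/n_e = 0.002617/0.18 = 0.01454 m/d
L = 1.20 km = 1200 m
t = L / v = 1200 / 0.01454 = 82530 d
   = 82530 / 365 = 226 yr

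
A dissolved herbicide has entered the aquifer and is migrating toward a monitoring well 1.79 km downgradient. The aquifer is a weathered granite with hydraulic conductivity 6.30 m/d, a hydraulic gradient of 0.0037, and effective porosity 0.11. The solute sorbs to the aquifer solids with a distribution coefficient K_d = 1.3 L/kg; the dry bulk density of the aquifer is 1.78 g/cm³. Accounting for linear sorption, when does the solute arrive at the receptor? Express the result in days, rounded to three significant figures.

Specific discharge q = 6.30 × 0.0037 = 0.02331 m/d
Seepage velocity v = q / n = 0.02331 / 0.11 = 0.2119 m/d
Retardation R = 1 + ρ_b·K_d/n = 1 + 1.78×1.3/0.11 = 22.04
Contaminant velocity v_c = v/R = 0.2119/22.04 = 0.009616 m/d
L = 1.79 km = 1790 m
t = L/v_c = 1790/0.009616 = 186100 d

186000 days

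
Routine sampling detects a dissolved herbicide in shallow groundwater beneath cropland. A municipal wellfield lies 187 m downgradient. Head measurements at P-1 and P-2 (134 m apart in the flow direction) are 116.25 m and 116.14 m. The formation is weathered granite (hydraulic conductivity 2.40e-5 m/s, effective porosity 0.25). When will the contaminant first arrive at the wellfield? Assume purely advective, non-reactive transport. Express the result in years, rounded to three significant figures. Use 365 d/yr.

Hydraulic gradient i = (116.25 − 116.14) / 134 = 0.11 / 134 = 8.209e-4
K = 2.40e-5 m/s × 86400 s/d = 2.074 m/d
Darcy flux q = K·i = 2.074 × 8.209e-4 = 0.001702 m/d
v_s = q/n_e = 0.001702/0.25 = 0.006809 m/d
t = L / v = 187 / 0.006809 = 27460 d
   = 27460 / 365 = 75.2 yr

75.2 years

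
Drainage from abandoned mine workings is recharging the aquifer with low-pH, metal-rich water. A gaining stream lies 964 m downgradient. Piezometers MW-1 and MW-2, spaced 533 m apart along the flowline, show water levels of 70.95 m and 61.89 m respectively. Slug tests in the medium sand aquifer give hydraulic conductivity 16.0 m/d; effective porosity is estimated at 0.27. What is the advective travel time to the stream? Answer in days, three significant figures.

957 days

Hydraulic gradient i = (70.95 − 61.89) / 533 = 9.06 / 533 = 0.01700
Specific discharge q = 16.0 × 0.01700 = 0.2720 m/d
v_s = q/n_e = 0.2720/0.27 = 1.007 m/d
t = L / v = 964 / 1.007 = 957.0 d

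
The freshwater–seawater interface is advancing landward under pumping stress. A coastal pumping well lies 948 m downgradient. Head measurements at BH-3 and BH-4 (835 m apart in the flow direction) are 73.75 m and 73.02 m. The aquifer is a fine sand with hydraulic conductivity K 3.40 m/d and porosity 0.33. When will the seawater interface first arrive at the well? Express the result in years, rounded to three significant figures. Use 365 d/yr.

Hydraulic gradient i = (73.75 − 73.02) / 835 = 0.73 / 835 = 8.743e-4
Darcy flux q = K·i = 3.40 × 8.743e-4 = 0.002972 m/d
v_s = q/n_e = 0.002972/0.33 = 0.009007 m/d
t = L / v = 948 / 0.009007 = 105200 d
   = 105200 / 365 = 288 yr

288 years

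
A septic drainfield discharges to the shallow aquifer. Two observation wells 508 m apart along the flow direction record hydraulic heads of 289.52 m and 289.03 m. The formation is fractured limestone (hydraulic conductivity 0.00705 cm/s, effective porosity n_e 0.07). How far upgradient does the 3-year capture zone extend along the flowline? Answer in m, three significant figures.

Hydraulic gradient i = (289.52 − 289.03) / 508 = 0.49 / 508 = 9.646e-4
K = 0.00705 cm/s × 864 = 6.091 m/d
Specific discharge q = 6.091 × 9.646e-4 = 0.005875 m/d
Seepage velocity v = q / n = 0.005875 / 0.07 = 0.08393 m/d
T = 3 yr × 365 = 1095 d
L = v × T = 0.08393 × 1095 = 91.91 m

91.9 m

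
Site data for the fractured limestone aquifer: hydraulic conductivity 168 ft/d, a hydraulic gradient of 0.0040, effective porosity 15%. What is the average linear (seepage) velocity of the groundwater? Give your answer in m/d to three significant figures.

1.37 m/d

K = 168 ft/d × 0.3048 = 51.21 m/d
q = Ki = 51.21 × 0.0040 = 0.2048 m/d
Average linear velocity = 0.2048 / 0.15 = 1.366 m/d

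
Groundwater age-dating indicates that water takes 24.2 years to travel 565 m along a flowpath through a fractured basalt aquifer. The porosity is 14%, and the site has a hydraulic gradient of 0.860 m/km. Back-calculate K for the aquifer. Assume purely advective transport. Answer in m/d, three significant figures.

10.4 m/d

t = 24.2 years = 8833 d
v = L / t = 565 / 8833 = 0.06396 m/d
K = v · n / i = 0.06396 × 0.14 / 8.6e-4 = 10.4 m/d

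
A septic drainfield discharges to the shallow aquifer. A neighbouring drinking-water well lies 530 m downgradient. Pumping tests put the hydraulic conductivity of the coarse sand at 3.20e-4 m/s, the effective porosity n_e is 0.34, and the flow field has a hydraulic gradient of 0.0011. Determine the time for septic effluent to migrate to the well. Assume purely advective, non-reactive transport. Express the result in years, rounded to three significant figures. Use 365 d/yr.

K = 3.20e-4 m/s × 86400 s/d = 27.65 m/d
Specific discharge q = 27.65 × 0.0011 = 0.03041 m/d
v_s = q/n_e = 0.03041/0.34 = 0.08945 m/d
t = L / v = 530 / 0.08945 = 5925 d
   = 5925 / 365 = 16.2 yr

16.2 years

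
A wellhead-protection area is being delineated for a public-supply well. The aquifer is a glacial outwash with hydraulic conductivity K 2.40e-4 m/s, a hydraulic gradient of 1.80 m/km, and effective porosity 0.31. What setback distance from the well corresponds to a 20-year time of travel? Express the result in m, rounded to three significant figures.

879 m

K = 2.40e-4 m/s × 86400 s/d = 20.74 m/d
q = Ki = 20.74 × 0.0018 = 0.03732 m/d
v_s = q/n_e = 0.03732/0.31 = 0.1204 m/d
T = 20 yr × 365 = 7300 d
L = v × T = 0.1204 × 7300 = 878.9 m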